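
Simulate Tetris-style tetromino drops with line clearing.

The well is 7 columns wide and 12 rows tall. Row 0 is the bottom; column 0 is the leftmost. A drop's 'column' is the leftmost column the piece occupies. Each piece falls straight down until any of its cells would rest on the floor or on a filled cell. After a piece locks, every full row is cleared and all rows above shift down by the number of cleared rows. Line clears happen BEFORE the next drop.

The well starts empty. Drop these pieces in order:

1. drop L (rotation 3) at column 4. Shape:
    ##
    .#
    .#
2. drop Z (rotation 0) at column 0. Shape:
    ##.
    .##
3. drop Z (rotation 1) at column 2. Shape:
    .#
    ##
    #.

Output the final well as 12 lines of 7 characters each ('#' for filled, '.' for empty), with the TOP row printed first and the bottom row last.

Drop 1: L rot3 at col 4 lands with bottom-row=0; cleared 0 line(s) (total 0); column heights now [0 0 0 0 3 3 0], max=3
Drop 2: Z rot0 at col 0 lands with bottom-row=0; cleared 0 line(s) (total 0); column heights now [2 2 1 0 3 3 0], max=3
Drop 3: Z rot1 at col 2 lands with bottom-row=1; cleared 0 line(s) (total 0); column heights now [2 2 3 4 3 3 0], max=4

Answer: .......
.......
.......
.......
.......
.......
.......
.......
...#...
..####.
###..#.
.##..#.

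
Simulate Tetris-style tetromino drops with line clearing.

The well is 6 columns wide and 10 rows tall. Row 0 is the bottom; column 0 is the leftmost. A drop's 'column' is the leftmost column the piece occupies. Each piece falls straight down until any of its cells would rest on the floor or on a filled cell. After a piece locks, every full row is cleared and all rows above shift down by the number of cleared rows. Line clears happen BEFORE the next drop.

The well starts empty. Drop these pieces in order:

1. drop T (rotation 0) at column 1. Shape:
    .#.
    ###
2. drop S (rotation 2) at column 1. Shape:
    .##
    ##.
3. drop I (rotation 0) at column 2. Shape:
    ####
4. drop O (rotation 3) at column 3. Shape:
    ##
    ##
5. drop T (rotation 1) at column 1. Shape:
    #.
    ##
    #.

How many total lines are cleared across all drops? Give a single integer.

Answer: 0

Derivation:
Drop 1: T rot0 at col 1 lands with bottom-row=0; cleared 0 line(s) (total 0); column heights now [0 1 2 1 0 0], max=2
Drop 2: S rot2 at col 1 lands with bottom-row=2; cleared 0 line(s) (total 0); column heights now [0 3 4 4 0 0], max=4
Drop 3: I rot0 at col 2 lands with bottom-row=4; cleared 0 line(s) (total 0); column heights now [0 3 5 5 5 5], max=5
Drop 4: O rot3 at col 3 lands with bottom-row=5; cleared 0 line(s) (total 0); column heights now [0 3 5 7 7 5], max=7
Drop 5: T rot1 at col 1 lands with bottom-row=4; cleared 0 line(s) (total 0); column heights now [0 7 6 7 7 5], max=7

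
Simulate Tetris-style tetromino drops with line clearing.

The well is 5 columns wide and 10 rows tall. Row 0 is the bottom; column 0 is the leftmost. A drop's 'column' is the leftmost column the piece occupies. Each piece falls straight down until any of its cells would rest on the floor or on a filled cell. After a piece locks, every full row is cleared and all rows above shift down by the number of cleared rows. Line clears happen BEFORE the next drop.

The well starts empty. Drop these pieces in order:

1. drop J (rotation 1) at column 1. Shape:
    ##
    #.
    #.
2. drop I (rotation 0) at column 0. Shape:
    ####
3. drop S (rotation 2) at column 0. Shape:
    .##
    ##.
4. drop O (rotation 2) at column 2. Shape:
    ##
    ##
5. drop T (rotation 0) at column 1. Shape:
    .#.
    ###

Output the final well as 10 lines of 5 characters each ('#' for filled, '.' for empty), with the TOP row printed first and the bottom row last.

Answer: ..#..
.###.
..##.
..##.
.##..
##...
####.
.##..
.#...
.#...

Derivation:
Drop 1: J rot1 at col 1 lands with bottom-row=0; cleared 0 line(s) (total 0); column heights now [0 3 3 0 0], max=3
Drop 2: I rot0 at col 0 lands with bottom-row=3; cleared 0 line(s) (total 0); column heights now [4 4 4 4 0], max=4
Drop 3: S rot2 at col 0 lands with bottom-row=4; cleared 0 line(s) (total 0); column heights now [5 6 6 4 0], max=6
Drop 4: O rot2 at col 2 lands with bottom-row=6; cleared 0 line(s) (total 0); column heights now [5 6 8 8 0], max=8
Drop 5: T rot0 at col 1 lands with bottom-row=8; cleared 0 line(s) (total 0); column heights now [5 9 10 9 0], max=10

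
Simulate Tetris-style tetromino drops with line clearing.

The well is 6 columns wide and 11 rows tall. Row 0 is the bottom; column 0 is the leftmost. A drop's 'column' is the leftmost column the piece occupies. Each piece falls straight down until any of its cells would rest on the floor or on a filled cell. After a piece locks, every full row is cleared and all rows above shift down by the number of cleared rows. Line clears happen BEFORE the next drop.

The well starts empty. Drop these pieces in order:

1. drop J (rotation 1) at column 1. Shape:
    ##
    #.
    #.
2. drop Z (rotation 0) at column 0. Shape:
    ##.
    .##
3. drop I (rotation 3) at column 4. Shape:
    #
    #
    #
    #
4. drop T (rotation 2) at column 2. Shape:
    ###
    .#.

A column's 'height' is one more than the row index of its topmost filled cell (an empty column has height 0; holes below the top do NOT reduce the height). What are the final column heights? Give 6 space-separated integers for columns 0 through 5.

Drop 1: J rot1 at col 1 lands with bottom-row=0; cleared 0 line(s) (total 0); column heights now [0 3 3 0 0 0], max=3
Drop 2: Z rot0 at col 0 lands with bottom-row=3; cleared 0 line(s) (total 0); column heights now [5 5 4 0 0 0], max=5
Drop 3: I rot3 at col 4 lands with bottom-row=0; cleared 0 line(s) (total 0); column heights now [5 5 4 0 4 0], max=5
Drop 4: T rot2 at col 2 lands with bottom-row=3; cleared 0 line(s) (total 0); column heights now [5 5 5 5 5 0], max=5

Answer: 5 5 5 5 5 0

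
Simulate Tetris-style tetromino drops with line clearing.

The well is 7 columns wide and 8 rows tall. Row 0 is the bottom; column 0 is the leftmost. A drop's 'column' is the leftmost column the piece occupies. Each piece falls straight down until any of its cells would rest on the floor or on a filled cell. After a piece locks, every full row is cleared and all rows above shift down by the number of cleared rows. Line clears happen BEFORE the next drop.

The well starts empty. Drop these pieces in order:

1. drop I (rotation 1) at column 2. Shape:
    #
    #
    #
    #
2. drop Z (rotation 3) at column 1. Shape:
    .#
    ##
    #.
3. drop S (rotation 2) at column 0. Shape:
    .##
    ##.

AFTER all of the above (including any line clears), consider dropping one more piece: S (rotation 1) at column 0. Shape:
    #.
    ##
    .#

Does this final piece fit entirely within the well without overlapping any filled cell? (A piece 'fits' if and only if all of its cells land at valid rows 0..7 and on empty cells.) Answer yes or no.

Drop 1: I rot1 at col 2 lands with bottom-row=0; cleared 0 line(s) (total 0); column heights now [0 0 4 0 0 0 0], max=4
Drop 2: Z rot3 at col 1 lands with bottom-row=3; cleared 0 line(s) (total 0); column heights now [0 5 6 0 0 0 0], max=6
Drop 3: S rot2 at col 0 lands with bottom-row=5; cleared 0 line(s) (total 0); column heights now [6 7 7 0 0 0 0], max=7
Test piece S rot1 at col 0 (width 2): heights before test = [6 7 7 0 0 0 0]; fits = False

Answer: no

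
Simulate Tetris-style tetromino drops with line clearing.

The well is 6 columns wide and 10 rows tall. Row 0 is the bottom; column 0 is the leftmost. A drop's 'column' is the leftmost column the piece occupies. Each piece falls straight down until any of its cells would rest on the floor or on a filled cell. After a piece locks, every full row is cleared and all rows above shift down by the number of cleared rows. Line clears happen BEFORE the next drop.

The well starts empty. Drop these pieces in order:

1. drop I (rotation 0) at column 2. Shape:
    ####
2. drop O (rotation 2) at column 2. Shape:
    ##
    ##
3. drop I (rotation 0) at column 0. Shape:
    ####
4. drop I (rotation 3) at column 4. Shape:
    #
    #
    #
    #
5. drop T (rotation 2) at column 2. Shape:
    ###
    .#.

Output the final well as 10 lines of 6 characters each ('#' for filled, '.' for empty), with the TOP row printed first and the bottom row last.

Answer: ......
......
......
......
..###.
...##.
#####.
..###.
..###.
..####

Derivation:
Drop 1: I rot0 at col 2 lands with bottom-row=0; cleared 0 line(s) (total 0); column heights now [0 0 1 1 1 1], max=1
Drop 2: O rot2 at col 2 lands with bottom-row=1; cleared 0 line(s) (total 0); column heights now [0 0 3 3 1 1], max=3
Drop 3: I rot0 at col 0 lands with bottom-row=3; cleared 0 line(s) (total 0); column heights now [4 4 4 4 1 1], max=4
Drop 4: I rot3 at col 4 lands with bottom-row=1; cleared 0 line(s) (total 0); column heights now [4 4 4 4 5 1], max=5
Drop 5: T rot2 at col 2 lands with bottom-row=4; cleared 0 line(s) (total 0); column heights now [4 4 6 6 6 1], max=6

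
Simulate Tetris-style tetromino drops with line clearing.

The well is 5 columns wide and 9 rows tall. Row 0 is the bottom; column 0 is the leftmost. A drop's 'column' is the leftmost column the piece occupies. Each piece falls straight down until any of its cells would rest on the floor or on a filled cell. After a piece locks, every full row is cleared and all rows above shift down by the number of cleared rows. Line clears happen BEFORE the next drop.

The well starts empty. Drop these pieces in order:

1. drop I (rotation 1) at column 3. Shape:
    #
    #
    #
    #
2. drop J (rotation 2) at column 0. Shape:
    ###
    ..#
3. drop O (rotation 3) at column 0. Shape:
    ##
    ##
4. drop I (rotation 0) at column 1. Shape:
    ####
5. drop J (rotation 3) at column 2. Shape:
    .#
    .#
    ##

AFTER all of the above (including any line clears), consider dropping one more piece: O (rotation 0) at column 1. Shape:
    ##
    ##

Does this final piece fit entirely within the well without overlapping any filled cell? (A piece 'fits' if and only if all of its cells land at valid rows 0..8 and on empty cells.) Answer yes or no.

Drop 1: I rot1 at col 3 lands with bottom-row=0; cleared 0 line(s) (total 0); column heights now [0 0 0 4 0], max=4
Drop 2: J rot2 at col 0 lands with bottom-row=0; cleared 0 line(s) (total 0); column heights now [2 2 2 4 0], max=4
Drop 3: O rot3 at col 0 lands with bottom-row=2; cleared 0 line(s) (total 0); column heights now [4 4 2 4 0], max=4
Drop 4: I rot0 at col 1 lands with bottom-row=4; cleared 0 line(s) (total 0); column heights now [4 5 5 5 5], max=5
Drop 5: J rot3 at col 2 lands with bottom-row=5; cleared 0 line(s) (total 0); column heights now [4 5 6 8 5], max=8
Test piece O rot0 at col 1 (width 2): heights before test = [4 5 6 8 5]; fits = True

Answer: yes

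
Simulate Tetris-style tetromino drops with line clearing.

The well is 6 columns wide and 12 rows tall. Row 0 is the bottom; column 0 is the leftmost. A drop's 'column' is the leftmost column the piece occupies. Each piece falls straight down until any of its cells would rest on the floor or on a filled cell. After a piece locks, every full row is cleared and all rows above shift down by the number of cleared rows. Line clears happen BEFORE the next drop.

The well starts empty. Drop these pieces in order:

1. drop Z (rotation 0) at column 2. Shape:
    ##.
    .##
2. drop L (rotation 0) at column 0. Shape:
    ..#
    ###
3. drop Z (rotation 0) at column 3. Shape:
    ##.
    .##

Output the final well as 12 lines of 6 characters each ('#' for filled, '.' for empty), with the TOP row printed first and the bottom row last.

Answer: ......
......
......
......
......
......
......
......
..#...
#####.
..####
...##.

Derivation:
Drop 1: Z rot0 at col 2 lands with bottom-row=0; cleared 0 line(s) (total 0); column heights now [0 0 2 2 1 0], max=2
Drop 2: L rot0 at col 0 lands with bottom-row=2; cleared 0 line(s) (total 0); column heights now [3 3 4 2 1 0], max=4
Drop 3: Z rot0 at col 3 lands with bottom-row=1; cleared 0 line(s) (total 0); column heights now [3 3 4 3 3 2], max=4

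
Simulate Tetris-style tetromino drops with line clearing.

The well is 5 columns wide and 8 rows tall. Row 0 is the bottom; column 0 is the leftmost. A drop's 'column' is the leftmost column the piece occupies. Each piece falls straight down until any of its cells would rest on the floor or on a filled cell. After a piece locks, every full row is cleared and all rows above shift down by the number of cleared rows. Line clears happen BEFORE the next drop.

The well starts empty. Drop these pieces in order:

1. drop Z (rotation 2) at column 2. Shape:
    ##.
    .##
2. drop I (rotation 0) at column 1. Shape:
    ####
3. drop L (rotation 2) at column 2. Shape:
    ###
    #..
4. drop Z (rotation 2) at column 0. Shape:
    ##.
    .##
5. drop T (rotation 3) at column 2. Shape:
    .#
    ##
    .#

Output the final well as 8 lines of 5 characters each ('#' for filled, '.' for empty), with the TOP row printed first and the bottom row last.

Drop 1: Z rot2 at col 2 lands with bottom-row=0; cleared 0 line(s) (total 0); column heights now [0 0 2 2 1], max=2
Drop 2: I rot0 at col 1 lands with bottom-row=2; cleared 0 line(s) (total 0); column heights now [0 3 3 3 3], max=3
Drop 3: L rot2 at col 2 lands with bottom-row=3; cleared 0 line(s) (total 0); column heights now [0 3 5 5 5], max=5
Drop 4: Z rot2 at col 0 lands with bottom-row=5; cleared 0 line(s) (total 0); column heights now [7 7 6 5 5], max=7
Drop 5: T rot3 at col 2 lands with bottom-row=5; cleared 0 line(s) (total 0); column heights now [7 7 7 8 5], max=8

Answer: ...#.
####.
.###.
..###
..#..
.####
..##.
...##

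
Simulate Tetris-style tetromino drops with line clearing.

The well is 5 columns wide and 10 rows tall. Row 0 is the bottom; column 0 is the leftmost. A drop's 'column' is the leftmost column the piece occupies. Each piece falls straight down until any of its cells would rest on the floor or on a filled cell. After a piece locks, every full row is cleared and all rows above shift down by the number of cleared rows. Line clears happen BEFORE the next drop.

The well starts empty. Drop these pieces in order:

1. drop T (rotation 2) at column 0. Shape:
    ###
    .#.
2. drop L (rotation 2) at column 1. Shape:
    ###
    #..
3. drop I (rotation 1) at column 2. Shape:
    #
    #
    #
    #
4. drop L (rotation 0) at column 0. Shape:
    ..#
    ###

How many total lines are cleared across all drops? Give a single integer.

Drop 1: T rot2 at col 0 lands with bottom-row=0; cleared 0 line(s) (total 0); column heights now [2 2 2 0 0], max=2
Drop 2: L rot2 at col 1 lands with bottom-row=2; cleared 0 line(s) (total 0); column heights now [2 4 4 4 0], max=4
Drop 3: I rot1 at col 2 lands with bottom-row=4; cleared 0 line(s) (total 0); column heights now [2 4 8 4 0], max=8
Drop 4: L rot0 at col 0 lands with bottom-row=8; cleared 0 line(s) (total 0); column heights now [9 9 10 4 0], max=10

Answer: 0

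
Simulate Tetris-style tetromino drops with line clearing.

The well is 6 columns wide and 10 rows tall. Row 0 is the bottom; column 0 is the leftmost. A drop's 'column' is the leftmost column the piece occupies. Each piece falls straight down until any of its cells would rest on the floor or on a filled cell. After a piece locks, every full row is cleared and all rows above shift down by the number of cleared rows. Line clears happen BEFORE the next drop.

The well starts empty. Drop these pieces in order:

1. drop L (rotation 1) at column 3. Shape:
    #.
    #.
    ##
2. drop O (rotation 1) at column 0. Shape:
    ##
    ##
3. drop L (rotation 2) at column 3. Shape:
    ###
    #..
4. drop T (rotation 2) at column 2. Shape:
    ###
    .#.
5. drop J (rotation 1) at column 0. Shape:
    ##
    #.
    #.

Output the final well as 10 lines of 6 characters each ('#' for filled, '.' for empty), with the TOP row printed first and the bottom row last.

Drop 1: L rot1 at col 3 lands with bottom-row=0; cleared 0 line(s) (total 0); column heights now [0 0 0 3 1 0], max=3
Drop 2: O rot1 at col 0 lands with bottom-row=0; cleared 0 line(s) (total 0); column heights now [2 2 0 3 1 0], max=3
Drop 3: L rot2 at col 3 lands with bottom-row=3; cleared 0 line(s) (total 0); column heights now [2 2 0 5 5 5], max=5
Drop 4: T rot2 at col 2 lands with bottom-row=5; cleared 0 line(s) (total 0); column heights now [2 2 7 7 7 5], max=7
Drop 5: J rot1 at col 0 lands with bottom-row=2; cleared 0 line(s) (total 0); column heights now [5 5 7 7 7 5], max=7

Answer: ......
......
......
..###.
...#..
##.###
#..#..
#..#..
##.#..
##.##.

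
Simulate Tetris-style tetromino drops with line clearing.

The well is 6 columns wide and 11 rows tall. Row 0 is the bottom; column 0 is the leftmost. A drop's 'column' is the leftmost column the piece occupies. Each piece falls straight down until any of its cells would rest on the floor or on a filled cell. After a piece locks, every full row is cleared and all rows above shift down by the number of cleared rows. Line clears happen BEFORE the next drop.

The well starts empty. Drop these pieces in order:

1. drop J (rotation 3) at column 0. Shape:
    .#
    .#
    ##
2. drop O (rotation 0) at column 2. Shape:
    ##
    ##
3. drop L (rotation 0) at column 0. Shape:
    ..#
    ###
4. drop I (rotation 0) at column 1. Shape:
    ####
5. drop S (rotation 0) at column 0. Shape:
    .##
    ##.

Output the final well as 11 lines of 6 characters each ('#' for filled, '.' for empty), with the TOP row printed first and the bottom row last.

Drop 1: J rot3 at col 0 lands with bottom-row=0; cleared 0 line(s) (total 0); column heights now [1 3 0 0 0 0], max=3
Drop 2: O rot0 at col 2 lands with bottom-row=0; cleared 0 line(s) (total 0); column heights now [1 3 2 2 0 0], max=3
Drop 3: L rot0 at col 0 lands with bottom-row=3; cleared 0 line(s) (total 0); column heights now [4 4 5 2 0 0], max=5
Drop 4: I rot0 at col 1 lands with bottom-row=5; cleared 0 line(s) (total 0); column heights now [4 6 6 6 6 0], max=6
Drop 5: S rot0 at col 0 lands with bottom-row=6; cleared 0 line(s) (total 0); column heights now [7 8 8 6 6 0], max=8

Answer: ......
......
......
.##...
##....
.####.
..#...
###...
.#....
.###..
####..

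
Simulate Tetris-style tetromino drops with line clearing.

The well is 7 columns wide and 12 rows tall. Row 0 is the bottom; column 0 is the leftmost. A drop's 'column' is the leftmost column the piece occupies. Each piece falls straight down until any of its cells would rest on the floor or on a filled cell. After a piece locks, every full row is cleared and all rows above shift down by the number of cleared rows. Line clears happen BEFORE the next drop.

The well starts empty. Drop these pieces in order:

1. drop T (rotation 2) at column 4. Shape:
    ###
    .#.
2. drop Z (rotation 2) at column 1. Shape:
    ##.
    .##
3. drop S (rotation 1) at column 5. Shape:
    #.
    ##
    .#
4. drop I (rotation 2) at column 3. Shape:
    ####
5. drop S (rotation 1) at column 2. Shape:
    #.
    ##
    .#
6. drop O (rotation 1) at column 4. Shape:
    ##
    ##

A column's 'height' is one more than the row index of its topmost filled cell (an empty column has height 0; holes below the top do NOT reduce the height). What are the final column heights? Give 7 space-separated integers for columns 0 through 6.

Answer: 0 2 9 8 8 8 6

Derivation:
Drop 1: T rot2 at col 4 lands with bottom-row=0; cleared 0 line(s) (total 0); column heights now [0 0 0 0 2 2 2], max=2
Drop 2: Z rot2 at col 1 lands with bottom-row=0; cleared 0 line(s) (total 0); column heights now [0 2 2 1 2 2 2], max=2
Drop 3: S rot1 at col 5 lands with bottom-row=2; cleared 0 line(s) (total 0); column heights now [0 2 2 1 2 5 4], max=5
Drop 4: I rot2 at col 3 lands with bottom-row=5; cleared 0 line(s) (total 0); column heights now [0 2 2 6 6 6 6], max=6
Drop 5: S rot1 at col 2 lands with bottom-row=6; cleared 0 line(s) (total 0); column heights now [0 2 9 8 6 6 6], max=9
Drop 6: O rot1 at col 4 lands with bottom-row=6; cleared 0 line(s) (total 0); column heights now [0 2 9 8 8 8 6], max=9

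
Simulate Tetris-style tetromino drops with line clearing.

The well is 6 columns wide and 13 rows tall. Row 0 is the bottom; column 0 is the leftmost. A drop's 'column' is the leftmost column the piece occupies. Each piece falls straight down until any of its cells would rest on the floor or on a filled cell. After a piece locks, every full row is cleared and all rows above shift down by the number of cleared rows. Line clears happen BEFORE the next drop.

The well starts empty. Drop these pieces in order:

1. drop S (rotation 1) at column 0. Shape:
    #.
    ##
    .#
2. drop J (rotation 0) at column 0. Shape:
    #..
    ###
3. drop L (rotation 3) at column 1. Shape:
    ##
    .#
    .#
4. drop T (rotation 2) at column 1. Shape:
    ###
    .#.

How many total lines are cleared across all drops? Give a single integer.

Drop 1: S rot1 at col 0 lands with bottom-row=0; cleared 0 line(s) (total 0); column heights now [3 2 0 0 0 0], max=3
Drop 2: J rot0 at col 0 lands with bottom-row=3; cleared 0 line(s) (total 0); column heights now [5 4 4 0 0 0], max=5
Drop 3: L rot3 at col 1 lands with bottom-row=4; cleared 0 line(s) (total 0); column heights now [5 7 7 0 0 0], max=7
Drop 4: T rot2 at col 1 lands with bottom-row=7; cleared 0 line(s) (total 0); column heights now [5 9 9 9 0 0], max=9

Answer: 0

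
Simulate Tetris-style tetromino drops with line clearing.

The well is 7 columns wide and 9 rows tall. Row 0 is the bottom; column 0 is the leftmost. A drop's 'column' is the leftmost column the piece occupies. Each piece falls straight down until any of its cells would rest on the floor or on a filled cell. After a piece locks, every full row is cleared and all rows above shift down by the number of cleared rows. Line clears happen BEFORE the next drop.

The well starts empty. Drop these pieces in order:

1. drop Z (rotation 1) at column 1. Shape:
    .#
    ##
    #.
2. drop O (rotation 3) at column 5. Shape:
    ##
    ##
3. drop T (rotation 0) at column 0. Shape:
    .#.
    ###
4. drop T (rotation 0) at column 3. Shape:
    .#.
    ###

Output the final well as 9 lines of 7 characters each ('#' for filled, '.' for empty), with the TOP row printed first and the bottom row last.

Answer: .......
.......
.......
.......
.#.....
###.#..
..####.
.##..##
.#...##

Derivation:
Drop 1: Z rot1 at col 1 lands with bottom-row=0; cleared 0 line(s) (total 0); column heights now [0 2 3 0 0 0 0], max=3
Drop 2: O rot3 at col 5 lands with bottom-row=0; cleared 0 line(s) (total 0); column heights now [0 2 3 0 0 2 2], max=3
Drop 3: T rot0 at col 0 lands with bottom-row=3; cleared 0 line(s) (total 0); column heights now [4 5 4 0 0 2 2], max=5
Drop 4: T rot0 at col 3 lands with bottom-row=2; cleared 0 line(s) (total 0); column heights now [4 5 4 3 4 3 2], max=5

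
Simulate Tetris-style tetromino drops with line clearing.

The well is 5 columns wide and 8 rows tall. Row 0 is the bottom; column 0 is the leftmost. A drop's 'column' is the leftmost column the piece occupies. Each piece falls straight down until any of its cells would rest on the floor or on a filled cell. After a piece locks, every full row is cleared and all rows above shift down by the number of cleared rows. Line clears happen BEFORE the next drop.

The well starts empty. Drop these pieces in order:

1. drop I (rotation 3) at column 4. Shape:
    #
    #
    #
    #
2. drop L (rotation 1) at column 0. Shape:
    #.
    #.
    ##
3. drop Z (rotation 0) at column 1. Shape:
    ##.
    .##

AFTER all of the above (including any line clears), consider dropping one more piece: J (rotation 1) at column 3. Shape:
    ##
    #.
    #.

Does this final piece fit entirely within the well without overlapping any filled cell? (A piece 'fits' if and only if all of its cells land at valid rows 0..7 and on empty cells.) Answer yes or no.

Drop 1: I rot3 at col 4 lands with bottom-row=0; cleared 0 line(s) (total 0); column heights now [0 0 0 0 4], max=4
Drop 2: L rot1 at col 0 lands with bottom-row=0; cleared 0 line(s) (total 0); column heights now [3 1 0 0 4], max=4
Drop 3: Z rot0 at col 1 lands with bottom-row=0; cleared 1 line(s) (total 1); column heights now [2 1 1 0 3], max=3
Test piece J rot1 at col 3 (width 2): heights before test = [2 1 1 0 3]; fits = True

Answer: yes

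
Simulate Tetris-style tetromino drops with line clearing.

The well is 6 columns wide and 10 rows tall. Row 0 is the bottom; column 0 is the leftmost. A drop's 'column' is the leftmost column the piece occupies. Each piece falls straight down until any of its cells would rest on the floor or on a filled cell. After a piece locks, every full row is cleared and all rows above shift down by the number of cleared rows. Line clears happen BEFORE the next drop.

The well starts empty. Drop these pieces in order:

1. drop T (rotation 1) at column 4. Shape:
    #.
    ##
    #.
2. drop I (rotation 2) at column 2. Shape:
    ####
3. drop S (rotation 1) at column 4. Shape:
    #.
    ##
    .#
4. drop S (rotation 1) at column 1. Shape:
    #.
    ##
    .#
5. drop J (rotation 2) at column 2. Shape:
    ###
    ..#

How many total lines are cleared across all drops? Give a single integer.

Drop 1: T rot1 at col 4 lands with bottom-row=0; cleared 0 line(s) (total 0); column heights now [0 0 0 0 3 2], max=3
Drop 2: I rot2 at col 2 lands with bottom-row=3; cleared 0 line(s) (total 0); column heights now [0 0 4 4 4 4], max=4
Drop 3: S rot1 at col 4 lands with bottom-row=4; cleared 0 line(s) (total 0); column heights now [0 0 4 4 7 6], max=7
Drop 4: S rot1 at col 1 lands with bottom-row=4; cleared 0 line(s) (total 0); column heights now [0 7 6 4 7 6], max=7
Drop 5: J rot2 at col 2 lands with bottom-row=7; cleared 0 line(s) (total 0); column heights now [0 7 9 9 9 6], max=9

Answer: 0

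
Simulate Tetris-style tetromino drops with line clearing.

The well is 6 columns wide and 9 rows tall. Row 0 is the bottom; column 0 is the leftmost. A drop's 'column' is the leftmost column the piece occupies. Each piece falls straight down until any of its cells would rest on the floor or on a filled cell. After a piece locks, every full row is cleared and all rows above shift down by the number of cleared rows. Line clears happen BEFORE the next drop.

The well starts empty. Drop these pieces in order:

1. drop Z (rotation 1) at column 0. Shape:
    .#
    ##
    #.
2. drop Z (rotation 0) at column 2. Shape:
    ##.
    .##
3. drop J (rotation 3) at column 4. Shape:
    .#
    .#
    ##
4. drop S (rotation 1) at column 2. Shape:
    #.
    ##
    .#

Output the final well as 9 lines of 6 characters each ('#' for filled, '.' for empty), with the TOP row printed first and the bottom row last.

Drop 1: Z rot1 at col 0 lands with bottom-row=0; cleared 0 line(s) (total 0); column heights now [2 3 0 0 0 0], max=3
Drop 2: Z rot0 at col 2 lands with bottom-row=0; cleared 0 line(s) (total 0); column heights now [2 3 2 2 1 0], max=3
Drop 3: J rot3 at col 4 lands with bottom-row=1; cleared 1 line(s) (total 1); column heights now [1 2 0 1 1 3], max=3
Drop 4: S rot1 at col 2 lands with bottom-row=1; cleared 0 line(s) (total 1); column heights now [1 2 4 3 1 3], max=4

Answer: ......
......
......
......
......
..#...
..##.#
.#.#.#
#..##.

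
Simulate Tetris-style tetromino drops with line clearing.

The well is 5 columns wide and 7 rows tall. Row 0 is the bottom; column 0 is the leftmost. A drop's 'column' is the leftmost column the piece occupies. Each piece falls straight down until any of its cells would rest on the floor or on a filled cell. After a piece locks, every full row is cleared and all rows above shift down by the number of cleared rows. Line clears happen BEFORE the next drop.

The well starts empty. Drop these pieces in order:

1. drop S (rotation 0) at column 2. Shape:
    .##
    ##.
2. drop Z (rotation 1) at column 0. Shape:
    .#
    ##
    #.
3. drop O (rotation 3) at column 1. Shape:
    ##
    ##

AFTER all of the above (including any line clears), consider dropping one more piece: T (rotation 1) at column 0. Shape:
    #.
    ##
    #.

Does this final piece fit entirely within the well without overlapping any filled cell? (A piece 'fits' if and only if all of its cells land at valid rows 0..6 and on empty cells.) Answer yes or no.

Answer: yes

Derivation:
Drop 1: S rot0 at col 2 lands with bottom-row=0; cleared 0 line(s) (total 0); column heights now [0 0 1 2 2], max=2
Drop 2: Z rot1 at col 0 lands with bottom-row=0; cleared 0 line(s) (total 0); column heights now [2 3 1 2 2], max=3
Drop 3: O rot3 at col 1 lands with bottom-row=3; cleared 0 line(s) (total 0); column heights now [2 5 5 2 2], max=5
Test piece T rot1 at col 0 (width 2): heights before test = [2 5 5 2 2]; fits = True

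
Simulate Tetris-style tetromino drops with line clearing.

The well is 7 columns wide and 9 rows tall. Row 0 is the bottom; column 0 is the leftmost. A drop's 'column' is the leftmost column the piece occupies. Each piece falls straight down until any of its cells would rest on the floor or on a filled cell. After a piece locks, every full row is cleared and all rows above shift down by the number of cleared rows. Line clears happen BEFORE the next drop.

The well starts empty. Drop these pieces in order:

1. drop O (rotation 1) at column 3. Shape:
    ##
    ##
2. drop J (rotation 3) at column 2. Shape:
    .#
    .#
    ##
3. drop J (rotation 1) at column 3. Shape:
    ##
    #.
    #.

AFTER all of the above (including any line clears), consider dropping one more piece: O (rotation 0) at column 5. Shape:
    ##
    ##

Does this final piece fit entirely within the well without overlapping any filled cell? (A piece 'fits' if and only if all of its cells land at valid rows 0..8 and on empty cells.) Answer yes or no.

Drop 1: O rot1 at col 3 lands with bottom-row=0; cleared 0 line(s) (total 0); column heights now [0 0 0 2 2 0 0], max=2
Drop 2: J rot3 at col 2 lands with bottom-row=2; cleared 0 line(s) (total 0); column heights now [0 0 3 5 2 0 0], max=5
Drop 3: J rot1 at col 3 lands with bottom-row=5; cleared 0 line(s) (total 0); column heights now [0 0 3 8 8 0 0], max=8
Test piece O rot0 at col 5 (width 2): heights before test = [0 0 3 8 8 0 0]; fits = True

Answer: yes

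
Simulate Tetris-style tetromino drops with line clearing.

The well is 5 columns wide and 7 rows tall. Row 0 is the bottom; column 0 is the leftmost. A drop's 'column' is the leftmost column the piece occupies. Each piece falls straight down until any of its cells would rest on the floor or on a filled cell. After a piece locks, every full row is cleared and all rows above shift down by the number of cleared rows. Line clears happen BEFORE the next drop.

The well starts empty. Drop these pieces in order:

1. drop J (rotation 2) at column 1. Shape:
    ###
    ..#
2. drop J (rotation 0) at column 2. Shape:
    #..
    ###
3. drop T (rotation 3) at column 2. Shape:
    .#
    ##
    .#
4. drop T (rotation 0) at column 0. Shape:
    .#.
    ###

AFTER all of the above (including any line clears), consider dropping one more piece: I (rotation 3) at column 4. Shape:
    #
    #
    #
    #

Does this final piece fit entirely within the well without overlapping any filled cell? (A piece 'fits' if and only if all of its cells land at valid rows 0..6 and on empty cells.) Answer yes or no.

Drop 1: J rot2 at col 1 lands with bottom-row=0; cleared 0 line(s) (total 0); column heights now [0 2 2 2 0], max=2
Drop 2: J rot0 at col 2 lands with bottom-row=2; cleared 0 line(s) (total 0); column heights now [0 2 4 3 3], max=4
Drop 3: T rot3 at col 2 lands with bottom-row=3; cleared 0 line(s) (total 0); column heights now [0 2 5 6 3], max=6
Drop 4: T rot0 at col 0 lands with bottom-row=5; cleared 0 line(s) (total 0); column heights now [6 7 6 6 3], max=7
Test piece I rot3 at col 4 (width 1): heights before test = [6 7 6 6 3]; fits = True

Answer: yes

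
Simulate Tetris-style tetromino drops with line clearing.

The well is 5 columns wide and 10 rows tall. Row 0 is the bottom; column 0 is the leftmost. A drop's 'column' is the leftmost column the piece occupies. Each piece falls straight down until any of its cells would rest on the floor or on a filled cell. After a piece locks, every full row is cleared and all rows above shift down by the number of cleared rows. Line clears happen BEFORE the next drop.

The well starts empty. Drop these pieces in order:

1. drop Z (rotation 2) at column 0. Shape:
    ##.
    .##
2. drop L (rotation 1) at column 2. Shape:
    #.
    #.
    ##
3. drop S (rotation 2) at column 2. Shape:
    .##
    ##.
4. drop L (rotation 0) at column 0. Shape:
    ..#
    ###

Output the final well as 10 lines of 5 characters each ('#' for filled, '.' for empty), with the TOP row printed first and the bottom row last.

Answer: .....
.....
.....
.....
..#..
..##.
..#..
..#..
####.
.##..

Derivation:
Drop 1: Z rot2 at col 0 lands with bottom-row=0; cleared 0 line(s) (total 0); column heights now [2 2 1 0 0], max=2
Drop 2: L rot1 at col 2 lands with bottom-row=1; cleared 0 line(s) (total 0); column heights now [2 2 4 2 0], max=4
Drop 3: S rot2 at col 2 lands with bottom-row=4; cleared 0 line(s) (total 0); column heights now [2 2 5 6 6], max=6
Drop 4: L rot0 at col 0 lands with bottom-row=5; cleared 1 line(s) (total 1); column heights now [2 2 6 5 0], max=6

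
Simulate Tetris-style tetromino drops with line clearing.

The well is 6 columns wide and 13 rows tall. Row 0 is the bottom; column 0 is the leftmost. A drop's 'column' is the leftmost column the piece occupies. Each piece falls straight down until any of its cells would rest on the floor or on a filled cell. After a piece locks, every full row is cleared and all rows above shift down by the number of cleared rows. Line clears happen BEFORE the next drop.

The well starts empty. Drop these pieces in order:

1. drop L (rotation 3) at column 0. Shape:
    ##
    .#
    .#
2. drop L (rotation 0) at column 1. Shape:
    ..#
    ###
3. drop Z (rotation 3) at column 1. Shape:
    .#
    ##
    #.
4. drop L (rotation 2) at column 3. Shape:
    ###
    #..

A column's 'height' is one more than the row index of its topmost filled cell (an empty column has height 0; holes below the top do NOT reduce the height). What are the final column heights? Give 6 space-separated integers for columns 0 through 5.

Drop 1: L rot3 at col 0 lands with bottom-row=0; cleared 0 line(s) (total 0); column heights now [3 3 0 0 0 0], max=3
Drop 2: L rot0 at col 1 lands with bottom-row=3; cleared 0 line(s) (total 0); column heights now [3 4 4 5 0 0], max=5
Drop 3: Z rot3 at col 1 lands with bottom-row=4; cleared 0 line(s) (total 0); column heights now [3 6 7 5 0 0], max=7
Drop 4: L rot2 at col 3 lands with bottom-row=5; cleared 0 line(s) (total 0); column heights now [3 6 7 7 7 7], max=7

Answer: 3 6 7 7 7 7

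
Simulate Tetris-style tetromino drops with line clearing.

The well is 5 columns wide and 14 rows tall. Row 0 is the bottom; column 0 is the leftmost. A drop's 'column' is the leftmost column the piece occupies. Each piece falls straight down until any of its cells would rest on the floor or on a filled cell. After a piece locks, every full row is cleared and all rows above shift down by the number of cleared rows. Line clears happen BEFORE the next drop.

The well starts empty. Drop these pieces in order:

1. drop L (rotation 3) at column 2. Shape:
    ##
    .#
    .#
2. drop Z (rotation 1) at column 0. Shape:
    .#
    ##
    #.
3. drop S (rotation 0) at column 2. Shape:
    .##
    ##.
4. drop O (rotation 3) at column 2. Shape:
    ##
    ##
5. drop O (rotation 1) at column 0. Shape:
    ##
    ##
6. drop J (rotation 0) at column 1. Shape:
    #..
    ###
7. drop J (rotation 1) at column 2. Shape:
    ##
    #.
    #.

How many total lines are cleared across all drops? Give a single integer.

Drop 1: L rot3 at col 2 lands with bottom-row=0; cleared 0 line(s) (total 0); column heights now [0 0 3 3 0], max=3
Drop 2: Z rot1 at col 0 lands with bottom-row=0; cleared 0 line(s) (total 0); column heights now [2 3 3 3 0], max=3
Drop 3: S rot0 at col 2 lands with bottom-row=3; cleared 0 line(s) (total 0); column heights now [2 3 4 5 5], max=5
Drop 4: O rot3 at col 2 lands with bottom-row=5; cleared 0 line(s) (total 0); column heights now [2 3 7 7 5], max=7
Drop 5: O rot1 at col 0 lands with bottom-row=3; cleared 0 line(s) (total 0); column heights now [5 5 7 7 5], max=7
Drop 6: J rot0 at col 1 lands with bottom-row=7; cleared 0 line(s) (total 0); column heights now [5 9 8 8 5], max=9
Drop 7: J rot1 at col 2 lands with bottom-row=8; cleared 0 line(s) (total 0); column heights now [5 9 11 11 5], max=11

Answer: 0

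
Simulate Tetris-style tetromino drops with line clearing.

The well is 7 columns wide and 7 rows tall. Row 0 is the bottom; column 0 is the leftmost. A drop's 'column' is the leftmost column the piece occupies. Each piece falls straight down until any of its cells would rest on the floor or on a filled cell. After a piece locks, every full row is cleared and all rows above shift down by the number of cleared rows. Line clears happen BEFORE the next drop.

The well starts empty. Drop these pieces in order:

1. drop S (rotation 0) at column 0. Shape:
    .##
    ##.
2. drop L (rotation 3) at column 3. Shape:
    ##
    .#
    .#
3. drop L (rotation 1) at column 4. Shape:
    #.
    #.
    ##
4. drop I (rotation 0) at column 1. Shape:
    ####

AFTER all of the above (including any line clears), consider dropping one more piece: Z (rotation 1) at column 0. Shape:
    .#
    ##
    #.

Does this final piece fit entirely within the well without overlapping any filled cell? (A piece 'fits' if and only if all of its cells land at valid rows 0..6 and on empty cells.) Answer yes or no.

Answer: no

Derivation:
Drop 1: S rot0 at col 0 lands with bottom-row=0; cleared 0 line(s) (total 0); column heights now [1 2 2 0 0 0 0], max=2
Drop 2: L rot3 at col 3 lands with bottom-row=0; cleared 0 line(s) (total 0); column heights now [1 2 2 3 3 0 0], max=3
Drop 3: L rot1 at col 4 lands with bottom-row=3; cleared 0 line(s) (total 0); column heights now [1 2 2 3 6 4 0], max=6
Drop 4: I rot0 at col 1 lands with bottom-row=6; cleared 0 line(s) (total 0); column heights now [1 7 7 7 7 4 0], max=7
Test piece Z rot1 at col 0 (width 2): heights before test = [1 7 7 7 7 4 0]; fits = False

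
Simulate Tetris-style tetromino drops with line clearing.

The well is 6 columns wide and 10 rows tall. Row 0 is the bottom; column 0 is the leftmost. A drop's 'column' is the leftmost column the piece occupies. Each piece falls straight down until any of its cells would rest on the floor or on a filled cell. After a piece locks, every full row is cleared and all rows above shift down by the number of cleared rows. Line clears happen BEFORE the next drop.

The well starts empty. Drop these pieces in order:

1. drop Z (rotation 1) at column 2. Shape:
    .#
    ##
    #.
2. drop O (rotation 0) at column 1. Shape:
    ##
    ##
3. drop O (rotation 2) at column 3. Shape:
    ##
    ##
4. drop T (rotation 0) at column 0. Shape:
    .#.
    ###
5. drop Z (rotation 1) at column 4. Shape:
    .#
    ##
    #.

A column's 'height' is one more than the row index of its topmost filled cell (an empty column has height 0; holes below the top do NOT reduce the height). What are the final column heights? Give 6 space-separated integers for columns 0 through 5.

Answer: 5 6 5 5 7 8

Derivation:
Drop 1: Z rot1 at col 2 lands with bottom-row=0; cleared 0 line(s) (total 0); column heights now [0 0 2 3 0 0], max=3
Drop 2: O rot0 at col 1 lands with bottom-row=2; cleared 0 line(s) (total 0); column heights now [0 4 4 3 0 0], max=4
Drop 3: O rot2 at col 3 lands with bottom-row=3; cleared 0 line(s) (total 0); column heights now [0 4 4 5 5 0], max=5
Drop 4: T rot0 at col 0 lands with bottom-row=4; cleared 0 line(s) (total 0); column heights now [5 6 5 5 5 0], max=6
Drop 5: Z rot1 at col 4 lands with bottom-row=5; cleared 0 line(s) (total 0); column heights now [5 6 5 5 7 8], max=8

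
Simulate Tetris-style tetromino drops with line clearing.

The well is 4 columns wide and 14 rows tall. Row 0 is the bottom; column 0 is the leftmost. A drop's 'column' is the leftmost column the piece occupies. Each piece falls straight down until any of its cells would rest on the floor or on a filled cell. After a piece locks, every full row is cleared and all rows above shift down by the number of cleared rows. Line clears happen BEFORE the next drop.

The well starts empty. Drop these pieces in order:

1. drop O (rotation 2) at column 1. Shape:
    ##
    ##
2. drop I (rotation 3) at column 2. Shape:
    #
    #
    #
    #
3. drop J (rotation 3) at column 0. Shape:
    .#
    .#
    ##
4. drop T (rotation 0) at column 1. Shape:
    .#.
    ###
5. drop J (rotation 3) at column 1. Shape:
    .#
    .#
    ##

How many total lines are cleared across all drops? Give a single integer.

Drop 1: O rot2 at col 1 lands with bottom-row=0; cleared 0 line(s) (total 0); column heights now [0 2 2 0], max=2
Drop 2: I rot3 at col 2 lands with bottom-row=2; cleared 0 line(s) (total 0); column heights now [0 2 6 0], max=6
Drop 3: J rot3 at col 0 lands with bottom-row=2; cleared 0 line(s) (total 0); column heights now [3 5 6 0], max=6
Drop 4: T rot0 at col 1 lands with bottom-row=6; cleared 0 line(s) (total 0); column heights now [3 7 8 7], max=8
Drop 5: J rot3 at col 1 lands with bottom-row=8; cleared 0 line(s) (total 0); column heights now [3 9 11 7], max=11

Answer: 0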